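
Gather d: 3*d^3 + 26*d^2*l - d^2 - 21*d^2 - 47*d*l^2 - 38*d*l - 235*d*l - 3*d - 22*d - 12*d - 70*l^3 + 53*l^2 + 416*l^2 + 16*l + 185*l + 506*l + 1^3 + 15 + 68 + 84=3*d^3 + d^2*(26*l - 22) + d*(-47*l^2 - 273*l - 37) - 70*l^3 + 469*l^2 + 707*l + 168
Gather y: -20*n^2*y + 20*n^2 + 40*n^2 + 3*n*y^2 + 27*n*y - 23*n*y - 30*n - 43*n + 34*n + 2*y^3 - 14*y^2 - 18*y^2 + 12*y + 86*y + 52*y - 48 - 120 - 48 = 60*n^2 - 39*n + 2*y^3 + y^2*(3*n - 32) + y*(-20*n^2 + 4*n + 150) - 216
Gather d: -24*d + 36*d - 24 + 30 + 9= 12*d + 15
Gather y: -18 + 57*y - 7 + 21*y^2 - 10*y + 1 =21*y^2 + 47*y - 24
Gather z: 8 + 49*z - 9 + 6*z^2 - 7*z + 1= 6*z^2 + 42*z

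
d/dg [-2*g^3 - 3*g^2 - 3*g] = -6*g^2 - 6*g - 3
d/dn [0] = 0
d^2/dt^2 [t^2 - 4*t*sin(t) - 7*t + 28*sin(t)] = 4*t*sin(t) - 28*sin(t) - 8*cos(t) + 2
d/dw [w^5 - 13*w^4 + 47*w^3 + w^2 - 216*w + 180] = 5*w^4 - 52*w^3 + 141*w^2 + 2*w - 216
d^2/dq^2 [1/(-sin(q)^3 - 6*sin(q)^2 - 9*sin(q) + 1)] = 3*(3*sin(q)^6 + 22*sin(q)^5 + 50*sin(q)^4 + 25*sin(q)^3 - 55*sin(q)^2 - 107*sin(q) - 58)/(sin(q)^3 + 6*sin(q)^2 + 9*sin(q) - 1)^3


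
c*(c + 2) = c^2 + 2*c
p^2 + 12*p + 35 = (p + 5)*(p + 7)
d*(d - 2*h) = d^2 - 2*d*h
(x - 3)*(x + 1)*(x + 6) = x^3 + 4*x^2 - 15*x - 18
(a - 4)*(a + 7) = a^2 + 3*a - 28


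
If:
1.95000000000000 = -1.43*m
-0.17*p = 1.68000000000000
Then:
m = -1.36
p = -9.88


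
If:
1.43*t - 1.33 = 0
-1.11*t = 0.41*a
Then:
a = -2.52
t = 0.93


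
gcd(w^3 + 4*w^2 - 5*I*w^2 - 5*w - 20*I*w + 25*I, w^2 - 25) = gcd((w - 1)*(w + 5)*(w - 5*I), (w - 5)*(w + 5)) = w + 5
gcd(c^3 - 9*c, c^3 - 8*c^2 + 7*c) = c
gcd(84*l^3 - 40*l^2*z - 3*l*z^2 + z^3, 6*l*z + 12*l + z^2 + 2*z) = 6*l + z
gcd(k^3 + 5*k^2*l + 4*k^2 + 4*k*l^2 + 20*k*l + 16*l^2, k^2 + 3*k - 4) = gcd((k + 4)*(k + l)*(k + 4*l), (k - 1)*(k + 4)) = k + 4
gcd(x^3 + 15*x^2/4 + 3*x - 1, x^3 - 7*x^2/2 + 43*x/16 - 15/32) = x - 1/4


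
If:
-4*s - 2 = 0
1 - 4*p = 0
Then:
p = 1/4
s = -1/2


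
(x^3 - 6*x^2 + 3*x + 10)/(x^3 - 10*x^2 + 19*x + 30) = (x - 2)/(x - 6)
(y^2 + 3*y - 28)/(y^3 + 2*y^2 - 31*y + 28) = 1/(y - 1)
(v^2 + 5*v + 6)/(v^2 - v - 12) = (v + 2)/(v - 4)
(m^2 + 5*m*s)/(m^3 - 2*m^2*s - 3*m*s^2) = (-m - 5*s)/(-m^2 + 2*m*s + 3*s^2)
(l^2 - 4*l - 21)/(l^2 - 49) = (l + 3)/(l + 7)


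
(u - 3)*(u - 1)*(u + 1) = u^3 - 3*u^2 - u + 3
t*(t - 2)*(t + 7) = t^3 + 5*t^2 - 14*t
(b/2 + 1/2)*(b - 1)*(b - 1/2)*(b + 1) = b^4/2 + b^3/4 - 3*b^2/4 - b/4 + 1/4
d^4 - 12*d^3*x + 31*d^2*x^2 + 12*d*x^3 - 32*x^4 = (d - 8*x)*(d - 4*x)*(d - x)*(d + x)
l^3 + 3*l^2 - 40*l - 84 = (l - 6)*(l + 2)*(l + 7)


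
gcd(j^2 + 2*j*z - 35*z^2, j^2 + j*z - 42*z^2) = j + 7*z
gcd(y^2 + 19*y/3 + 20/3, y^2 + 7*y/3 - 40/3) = y + 5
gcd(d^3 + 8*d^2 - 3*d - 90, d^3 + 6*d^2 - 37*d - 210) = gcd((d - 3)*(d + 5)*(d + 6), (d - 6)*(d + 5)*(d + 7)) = d + 5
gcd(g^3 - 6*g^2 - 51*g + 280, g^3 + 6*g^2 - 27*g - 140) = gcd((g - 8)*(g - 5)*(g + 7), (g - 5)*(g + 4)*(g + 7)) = g^2 + 2*g - 35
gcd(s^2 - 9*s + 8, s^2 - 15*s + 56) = s - 8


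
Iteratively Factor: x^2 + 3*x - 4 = (x + 4)*(x - 1)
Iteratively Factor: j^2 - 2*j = (j - 2)*(j)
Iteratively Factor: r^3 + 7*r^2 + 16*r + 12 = (r + 3)*(r^2 + 4*r + 4) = (r + 2)*(r + 3)*(r + 2)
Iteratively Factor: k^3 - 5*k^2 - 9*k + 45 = (k - 3)*(k^2 - 2*k - 15) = (k - 3)*(k + 3)*(k - 5)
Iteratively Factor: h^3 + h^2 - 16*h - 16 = (h + 4)*(h^2 - 3*h - 4) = (h + 1)*(h + 4)*(h - 4)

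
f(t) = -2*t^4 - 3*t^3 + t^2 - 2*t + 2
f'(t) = -8*t^3 - 9*t^2 + 2*t - 2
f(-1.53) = 7.19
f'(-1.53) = 2.52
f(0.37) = 1.21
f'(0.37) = -2.90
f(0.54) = 0.57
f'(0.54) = -4.80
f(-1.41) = 7.31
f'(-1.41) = -0.29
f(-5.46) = -1246.42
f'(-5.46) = 1020.95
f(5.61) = -2488.41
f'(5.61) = -1686.50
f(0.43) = 1.02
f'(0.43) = -3.44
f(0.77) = -1.02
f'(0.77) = -9.45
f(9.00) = -15244.00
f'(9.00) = -6545.00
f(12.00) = -46534.00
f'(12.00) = -15098.00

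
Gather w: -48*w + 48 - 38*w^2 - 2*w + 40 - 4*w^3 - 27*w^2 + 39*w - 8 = -4*w^3 - 65*w^2 - 11*w + 80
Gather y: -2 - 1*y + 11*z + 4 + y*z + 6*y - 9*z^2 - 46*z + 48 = y*(z + 5) - 9*z^2 - 35*z + 50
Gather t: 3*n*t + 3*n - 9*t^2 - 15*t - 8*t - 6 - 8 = 3*n - 9*t^2 + t*(3*n - 23) - 14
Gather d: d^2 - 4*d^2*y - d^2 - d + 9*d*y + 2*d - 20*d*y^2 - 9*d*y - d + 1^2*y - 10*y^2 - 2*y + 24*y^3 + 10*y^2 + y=-4*d^2*y - 20*d*y^2 + 24*y^3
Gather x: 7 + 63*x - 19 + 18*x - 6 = 81*x - 18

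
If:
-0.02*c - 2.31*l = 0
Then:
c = -115.5*l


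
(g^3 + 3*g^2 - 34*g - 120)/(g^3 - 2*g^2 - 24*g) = (g + 5)/g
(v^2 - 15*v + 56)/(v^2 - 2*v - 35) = (v - 8)/(v + 5)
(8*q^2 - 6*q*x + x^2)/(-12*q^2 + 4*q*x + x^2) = (-4*q + x)/(6*q + x)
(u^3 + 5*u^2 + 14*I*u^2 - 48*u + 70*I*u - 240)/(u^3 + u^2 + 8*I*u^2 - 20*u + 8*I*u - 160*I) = (u + 6*I)/(u - 4)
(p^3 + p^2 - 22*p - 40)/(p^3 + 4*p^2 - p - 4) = (p^2 - 3*p - 10)/(p^2 - 1)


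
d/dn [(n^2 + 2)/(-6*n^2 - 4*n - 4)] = (-n^2 + 4*n + 2)/(9*n^4 + 12*n^3 + 16*n^2 + 8*n + 4)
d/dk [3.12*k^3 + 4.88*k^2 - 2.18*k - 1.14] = 9.36*k^2 + 9.76*k - 2.18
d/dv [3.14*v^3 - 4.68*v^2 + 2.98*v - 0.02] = 9.42*v^2 - 9.36*v + 2.98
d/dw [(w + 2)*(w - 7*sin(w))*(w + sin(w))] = (w + 2)*(w - 7*sin(w))*(cos(w) + 1) - (w + 2)*(w + sin(w))*(7*cos(w) - 1) + (w - 7*sin(w))*(w + sin(w))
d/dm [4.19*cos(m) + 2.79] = -4.19*sin(m)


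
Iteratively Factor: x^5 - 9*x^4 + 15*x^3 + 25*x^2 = (x - 5)*(x^4 - 4*x^3 - 5*x^2) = x*(x - 5)*(x^3 - 4*x^2 - 5*x) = x^2*(x - 5)*(x^2 - 4*x - 5) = x^2*(x - 5)^2*(x + 1)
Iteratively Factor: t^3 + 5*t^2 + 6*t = (t + 2)*(t^2 + 3*t) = t*(t + 2)*(t + 3)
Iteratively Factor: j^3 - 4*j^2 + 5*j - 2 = (j - 2)*(j^2 - 2*j + 1) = (j - 2)*(j - 1)*(j - 1)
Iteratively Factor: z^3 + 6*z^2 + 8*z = (z + 2)*(z^2 + 4*z) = z*(z + 2)*(z + 4)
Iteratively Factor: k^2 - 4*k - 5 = (k + 1)*(k - 5)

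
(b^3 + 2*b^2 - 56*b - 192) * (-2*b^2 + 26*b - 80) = -2*b^5 + 22*b^4 + 84*b^3 - 1232*b^2 - 512*b + 15360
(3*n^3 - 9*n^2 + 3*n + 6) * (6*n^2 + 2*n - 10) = 18*n^5 - 48*n^4 - 30*n^3 + 132*n^2 - 18*n - 60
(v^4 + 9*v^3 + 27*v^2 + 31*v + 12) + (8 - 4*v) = v^4 + 9*v^3 + 27*v^2 + 27*v + 20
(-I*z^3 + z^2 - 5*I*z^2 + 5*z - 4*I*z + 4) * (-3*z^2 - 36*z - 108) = 3*I*z^5 - 3*z^4 + 51*I*z^4 - 51*z^3 + 300*I*z^3 - 300*z^2 + 684*I*z^2 - 684*z + 432*I*z - 432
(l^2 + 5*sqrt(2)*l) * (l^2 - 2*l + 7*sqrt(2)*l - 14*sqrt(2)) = l^4 - 2*l^3 + 12*sqrt(2)*l^3 - 24*sqrt(2)*l^2 + 70*l^2 - 140*l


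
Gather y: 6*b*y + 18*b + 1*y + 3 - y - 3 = 6*b*y + 18*b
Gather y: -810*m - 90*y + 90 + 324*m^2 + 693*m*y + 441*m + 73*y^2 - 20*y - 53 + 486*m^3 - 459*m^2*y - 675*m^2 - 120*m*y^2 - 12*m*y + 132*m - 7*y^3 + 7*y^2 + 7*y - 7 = 486*m^3 - 351*m^2 - 237*m - 7*y^3 + y^2*(80 - 120*m) + y*(-459*m^2 + 681*m - 103) + 30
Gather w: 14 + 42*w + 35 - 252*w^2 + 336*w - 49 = -252*w^2 + 378*w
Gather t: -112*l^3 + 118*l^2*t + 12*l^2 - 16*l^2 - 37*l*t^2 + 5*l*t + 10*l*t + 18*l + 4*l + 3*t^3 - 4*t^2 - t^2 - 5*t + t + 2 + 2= -112*l^3 - 4*l^2 + 22*l + 3*t^3 + t^2*(-37*l - 5) + t*(118*l^2 + 15*l - 4) + 4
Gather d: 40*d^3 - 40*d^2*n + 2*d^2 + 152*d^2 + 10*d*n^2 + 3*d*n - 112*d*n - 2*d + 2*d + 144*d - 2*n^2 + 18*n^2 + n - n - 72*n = 40*d^3 + d^2*(154 - 40*n) + d*(10*n^2 - 109*n + 144) + 16*n^2 - 72*n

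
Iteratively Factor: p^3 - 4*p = (p)*(p^2 - 4) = p*(p + 2)*(p - 2)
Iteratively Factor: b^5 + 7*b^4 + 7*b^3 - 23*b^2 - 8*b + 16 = (b - 1)*(b^4 + 8*b^3 + 15*b^2 - 8*b - 16) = (b - 1)^2*(b^3 + 9*b^2 + 24*b + 16) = (b - 1)^2*(b + 4)*(b^2 + 5*b + 4) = (b - 1)^2*(b + 1)*(b + 4)*(b + 4)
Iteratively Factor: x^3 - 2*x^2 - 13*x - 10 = (x + 1)*(x^2 - 3*x - 10) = (x + 1)*(x + 2)*(x - 5)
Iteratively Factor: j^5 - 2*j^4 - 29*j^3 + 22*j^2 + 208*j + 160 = (j - 5)*(j^4 + 3*j^3 - 14*j^2 - 48*j - 32) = (j - 5)*(j + 2)*(j^3 + j^2 - 16*j - 16) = (j - 5)*(j + 2)*(j + 4)*(j^2 - 3*j - 4) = (j - 5)*(j + 1)*(j + 2)*(j + 4)*(j - 4)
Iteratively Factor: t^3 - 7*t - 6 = (t + 1)*(t^2 - t - 6) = (t + 1)*(t + 2)*(t - 3)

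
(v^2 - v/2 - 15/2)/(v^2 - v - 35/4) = 2*(v - 3)/(2*v - 7)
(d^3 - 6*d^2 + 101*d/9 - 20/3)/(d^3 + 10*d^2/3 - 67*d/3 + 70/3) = (d^2 - 13*d/3 + 4)/(d^2 + 5*d - 14)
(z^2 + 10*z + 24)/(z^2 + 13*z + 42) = (z + 4)/(z + 7)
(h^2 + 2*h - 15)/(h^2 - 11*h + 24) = (h + 5)/(h - 8)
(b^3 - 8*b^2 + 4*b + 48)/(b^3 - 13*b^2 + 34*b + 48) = (b^2 - 2*b - 8)/(b^2 - 7*b - 8)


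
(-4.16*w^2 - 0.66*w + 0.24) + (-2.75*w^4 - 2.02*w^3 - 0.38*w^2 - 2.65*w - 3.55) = -2.75*w^4 - 2.02*w^3 - 4.54*w^2 - 3.31*w - 3.31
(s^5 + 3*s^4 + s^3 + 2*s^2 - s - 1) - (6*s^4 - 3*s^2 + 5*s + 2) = s^5 - 3*s^4 + s^3 + 5*s^2 - 6*s - 3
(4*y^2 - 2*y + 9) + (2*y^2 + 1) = 6*y^2 - 2*y + 10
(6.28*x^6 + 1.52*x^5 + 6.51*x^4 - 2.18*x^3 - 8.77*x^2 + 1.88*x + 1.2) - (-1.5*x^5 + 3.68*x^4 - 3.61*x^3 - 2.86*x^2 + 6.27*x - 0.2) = 6.28*x^6 + 3.02*x^5 + 2.83*x^4 + 1.43*x^3 - 5.91*x^2 - 4.39*x + 1.4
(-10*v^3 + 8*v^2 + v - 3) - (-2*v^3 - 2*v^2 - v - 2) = -8*v^3 + 10*v^2 + 2*v - 1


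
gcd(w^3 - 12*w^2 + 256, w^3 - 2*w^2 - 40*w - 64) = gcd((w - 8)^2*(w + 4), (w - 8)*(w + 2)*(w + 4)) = w^2 - 4*w - 32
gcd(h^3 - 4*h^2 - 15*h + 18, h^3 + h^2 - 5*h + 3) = h^2 + 2*h - 3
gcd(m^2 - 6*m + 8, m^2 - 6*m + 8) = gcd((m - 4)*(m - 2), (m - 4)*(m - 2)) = m^2 - 6*m + 8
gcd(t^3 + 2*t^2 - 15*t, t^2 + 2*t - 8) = 1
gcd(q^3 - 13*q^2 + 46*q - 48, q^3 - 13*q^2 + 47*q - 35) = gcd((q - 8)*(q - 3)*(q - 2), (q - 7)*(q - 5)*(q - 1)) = 1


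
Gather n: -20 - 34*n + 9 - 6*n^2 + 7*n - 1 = -6*n^2 - 27*n - 12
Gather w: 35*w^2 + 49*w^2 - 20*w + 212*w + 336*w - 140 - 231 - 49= 84*w^2 + 528*w - 420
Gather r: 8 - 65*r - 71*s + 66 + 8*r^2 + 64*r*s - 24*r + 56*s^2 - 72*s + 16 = 8*r^2 + r*(64*s - 89) + 56*s^2 - 143*s + 90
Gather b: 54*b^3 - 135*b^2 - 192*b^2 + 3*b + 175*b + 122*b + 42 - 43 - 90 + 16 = 54*b^3 - 327*b^2 + 300*b - 75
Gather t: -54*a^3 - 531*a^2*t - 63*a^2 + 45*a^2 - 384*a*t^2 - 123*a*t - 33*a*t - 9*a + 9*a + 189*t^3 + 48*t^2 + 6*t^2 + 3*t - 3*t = -54*a^3 - 18*a^2 + 189*t^3 + t^2*(54 - 384*a) + t*(-531*a^2 - 156*a)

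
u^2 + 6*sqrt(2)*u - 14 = (u - sqrt(2))*(u + 7*sqrt(2))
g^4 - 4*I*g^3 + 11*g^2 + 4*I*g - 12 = (g - 1)*(g + 1)*(g - 6*I)*(g + 2*I)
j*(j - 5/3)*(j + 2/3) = j^3 - j^2 - 10*j/9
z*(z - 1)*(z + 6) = z^3 + 5*z^2 - 6*z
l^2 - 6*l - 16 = (l - 8)*(l + 2)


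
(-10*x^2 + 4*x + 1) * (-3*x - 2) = 30*x^3 + 8*x^2 - 11*x - 2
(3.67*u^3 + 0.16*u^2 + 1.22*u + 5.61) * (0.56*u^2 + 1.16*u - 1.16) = 2.0552*u^5 + 4.3468*u^4 - 3.3884*u^3 + 4.3712*u^2 + 5.0924*u - 6.5076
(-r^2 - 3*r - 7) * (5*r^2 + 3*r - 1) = -5*r^4 - 18*r^3 - 43*r^2 - 18*r + 7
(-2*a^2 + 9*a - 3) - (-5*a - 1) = -2*a^2 + 14*a - 2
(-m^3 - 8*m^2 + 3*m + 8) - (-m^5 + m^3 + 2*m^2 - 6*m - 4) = m^5 - 2*m^3 - 10*m^2 + 9*m + 12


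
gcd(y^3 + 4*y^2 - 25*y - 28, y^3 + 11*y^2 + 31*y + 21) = y^2 + 8*y + 7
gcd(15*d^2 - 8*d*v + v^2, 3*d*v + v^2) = 1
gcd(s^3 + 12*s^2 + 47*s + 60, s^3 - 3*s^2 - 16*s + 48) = s + 4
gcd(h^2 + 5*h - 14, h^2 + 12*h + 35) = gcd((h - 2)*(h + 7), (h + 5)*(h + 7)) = h + 7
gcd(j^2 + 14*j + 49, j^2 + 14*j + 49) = j^2 + 14*j + 49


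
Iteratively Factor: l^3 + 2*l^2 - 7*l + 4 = (l - 1)*(l^2 + 3*l - 4) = (l - 1)*(l + 4)*(l - 1)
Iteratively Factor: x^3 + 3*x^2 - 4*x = (x - 1)*(x^2 + 4*x) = (x - 1)*(x + 4)*(x)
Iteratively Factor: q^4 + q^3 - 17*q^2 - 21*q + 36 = (q - 1)*(q^3 + 2*q^2 - 15*q - 36) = (q - 1)*(q + 3)*(q^2 - q - 12) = (q - 1)*(q + 3)^2*(q - 4)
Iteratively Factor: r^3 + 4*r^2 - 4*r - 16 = (r - 2)*(r^2 + 6*r + 8) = (r - 2)*(r + 2)*(r + 4)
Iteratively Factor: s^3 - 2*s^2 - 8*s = (s + 2)*(s^2 - 4*s) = s*(s + 2)*(s - 4)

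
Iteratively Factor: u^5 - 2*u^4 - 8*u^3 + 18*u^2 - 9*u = (u)*(u^4 - 2*u^3 - 8*u^2 + 18*u - 9) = u*(u - 1)*(u^3 - u^2 - 9*u + 9) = u*(u - 1)^2*(u^2 - 9) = u*(u - 3)*(u - 1)^2*(u + 3)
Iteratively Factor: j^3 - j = (j - 1)*(j^2 + j) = (j - 1)*(j + 1)*(j)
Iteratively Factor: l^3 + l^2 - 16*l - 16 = (l - 4)*(l^2 + 5*l + 4) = (l - 4)*(l + 1)*(l + 4)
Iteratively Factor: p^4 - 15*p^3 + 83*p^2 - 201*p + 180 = (p - 4)*(p^3 - 11*p^2 + 39*p - 45) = (p - 4)*(p - 3)*(p^2 - 8*p + 15) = (p - 5)*(p - 4)*(p - 3)*(p - 3)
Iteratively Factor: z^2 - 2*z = (z - 2)*(z)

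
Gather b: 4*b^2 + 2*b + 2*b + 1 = 4*b^2 + 4*b + 1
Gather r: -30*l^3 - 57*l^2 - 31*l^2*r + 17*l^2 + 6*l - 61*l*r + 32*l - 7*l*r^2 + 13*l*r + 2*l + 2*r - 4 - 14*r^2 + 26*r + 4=-30*l^3 - 40*l^2 + 40*l + r^2*(-7*l - 14) + r*(-31*l^2 - 48*l + 28)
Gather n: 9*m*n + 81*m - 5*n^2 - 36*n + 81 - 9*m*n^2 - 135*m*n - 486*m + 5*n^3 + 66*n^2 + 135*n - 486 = -405*m + 5*n^3 + n^2*(61 - 9*m) + n*(99 - 126*m) - 405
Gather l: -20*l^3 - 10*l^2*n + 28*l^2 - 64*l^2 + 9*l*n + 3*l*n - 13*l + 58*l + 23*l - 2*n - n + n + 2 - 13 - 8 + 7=-20*l^3 + l^2*(-10*n - 36) + l*(12*n + 68) - 2*n - 12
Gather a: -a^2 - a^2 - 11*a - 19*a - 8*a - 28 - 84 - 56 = -2*a^2 - 38*a - 168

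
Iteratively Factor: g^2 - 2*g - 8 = (g - 4)*(g + 2)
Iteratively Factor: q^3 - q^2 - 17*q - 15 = (q - 5)*(q^2 + 4*q + 3) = (q - 5)*(q + 3)*(q + 1)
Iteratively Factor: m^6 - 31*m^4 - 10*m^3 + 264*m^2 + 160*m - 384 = (m - 4)*(m^5 + 4*m^4 - 15*m^3 - 70*m^2 - 16*m + 96) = (m - 4)*(m - 1)*(m^4 + 5*m^3 - 10*m^2 - 80*m - 96) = (m - 4)*(m - 1)*(m + 2)*(m^3 + 3*m^2 - 16*m - 48) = (m - 4)^2*(m - 1)*(m + 2)*(m^2 + 7*m + 12) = (m - 4)^2*(m - 1)*(m + 2)*(m + 3)*(m + 4)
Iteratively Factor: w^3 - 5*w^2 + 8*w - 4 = (w - 2)*(w^2 - 3*w + 2) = (w - 2)^2*(w - 1)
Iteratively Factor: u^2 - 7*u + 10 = (u - 2)*(u - 5)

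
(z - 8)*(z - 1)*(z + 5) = z^3 - 4*z^2 - 37*z + 40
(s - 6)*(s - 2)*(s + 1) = s^3 - 7*s^2 + 4*s + 12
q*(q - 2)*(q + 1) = q^3 - q^2 - 2*q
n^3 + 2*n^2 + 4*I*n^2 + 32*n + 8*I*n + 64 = (n + 2)*(n - 4*I)*(n + 8*I)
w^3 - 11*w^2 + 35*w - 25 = (w - 5)^2*(w - 1)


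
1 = 1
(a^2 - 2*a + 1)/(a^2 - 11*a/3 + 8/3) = 3*(a - 1)/(3*a - 8)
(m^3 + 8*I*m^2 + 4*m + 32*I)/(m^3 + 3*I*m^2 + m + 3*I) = (m^3 + 8*I*m^2 + 4*m + 32*I)/(m^3 + 3*I*m^2 + m + 3*I)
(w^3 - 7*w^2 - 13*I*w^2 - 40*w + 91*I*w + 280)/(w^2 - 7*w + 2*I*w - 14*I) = (w^2 - 13*I*w - 40)/(w + 2*I)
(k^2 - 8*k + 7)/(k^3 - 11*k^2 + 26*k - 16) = (k - 7)/(k^2 - 10*k + 16)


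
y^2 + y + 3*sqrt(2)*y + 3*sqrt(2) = (y + 1)*(y + 3*sqrt(2))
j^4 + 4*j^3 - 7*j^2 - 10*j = j*(j - 2)*(j + 1)*(j + 5)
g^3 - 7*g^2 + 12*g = g*(g - 4)*(g - 3)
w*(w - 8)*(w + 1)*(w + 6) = w^4 - w^3 - 50*w^2 - 48*w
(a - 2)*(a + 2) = a^2 - 4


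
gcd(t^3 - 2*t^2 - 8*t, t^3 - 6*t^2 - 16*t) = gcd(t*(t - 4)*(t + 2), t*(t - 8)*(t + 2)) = t^2 + 2*t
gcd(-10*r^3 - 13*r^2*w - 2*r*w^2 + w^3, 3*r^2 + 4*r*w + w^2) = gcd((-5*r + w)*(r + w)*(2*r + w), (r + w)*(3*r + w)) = r + w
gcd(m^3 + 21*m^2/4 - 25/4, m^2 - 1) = m - 1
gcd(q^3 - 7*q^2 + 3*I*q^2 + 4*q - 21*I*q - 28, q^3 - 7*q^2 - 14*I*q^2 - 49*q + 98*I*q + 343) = q - 7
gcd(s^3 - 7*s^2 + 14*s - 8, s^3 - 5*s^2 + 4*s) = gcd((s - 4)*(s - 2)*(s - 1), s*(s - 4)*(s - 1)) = s^2 - 5*s + 4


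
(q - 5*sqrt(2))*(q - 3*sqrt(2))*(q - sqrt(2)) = q^3 - 9*sqrt(2)*q^2 + 46*q - 30*sqrt(2)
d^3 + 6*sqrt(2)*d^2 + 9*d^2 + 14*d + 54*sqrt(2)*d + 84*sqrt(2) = (d + 2)*(d + 7)*(d + 6*sqrt(2))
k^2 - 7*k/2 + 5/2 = (k - 5/2)*(k - 1)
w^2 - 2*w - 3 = (w - 3)*(w + 1)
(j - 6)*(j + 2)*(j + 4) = j^3 - 28*j - 48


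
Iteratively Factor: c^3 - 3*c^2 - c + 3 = (c + 1)*(c^2 - 4*c + 3) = (c - 3)*(c + 1)*(c - 1)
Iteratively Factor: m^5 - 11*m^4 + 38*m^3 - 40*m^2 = (m)*(m^4 - 11*m^3 + 38*m^2 - 40*m) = m*(m - 4)*(m^3 - 7*m^2 + 10*m) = m^2*(m - 4)*(m^2 - 7*m + 10) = m^2*(m - 4)*(m - 2)*(m - 5)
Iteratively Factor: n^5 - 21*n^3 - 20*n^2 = (n)*(n^4 - 21*n^2 - 20*n) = n*(n + 1)*(n^3 - n^2 - 20*n) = n^2*(n + 1)*(n^2 - n - 20) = n^2*(n - 5)*(n + 1)*(n + 4)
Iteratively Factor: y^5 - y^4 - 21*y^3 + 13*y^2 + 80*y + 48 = (y + 1)*(y^4 - 2*y^3 - 19*y^2 + 32*y + 48) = (y - 4)*(y + 1)*(y^3 + 2*y^2 - 11*y - 12) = (y - 4)*(y + 1)*(y + 4)*(y^2 - 2*y - 3) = (y - 4)*(y + 1)^2*(y + 4)*(y - 3)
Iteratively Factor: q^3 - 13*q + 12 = (q - 3)*(q^2 + 3*q - 4) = (q - 3)*(q + 4)*(q - 1)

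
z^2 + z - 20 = (z - 4)*(z + 5)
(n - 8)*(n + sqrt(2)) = n^2 - 8*n + sqrt(2)*n - 8*sqrt(2)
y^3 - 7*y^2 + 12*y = y*(y - 4)*(y - 3)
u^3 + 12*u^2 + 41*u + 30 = (u + 1)*(u + 5)*(u + 6)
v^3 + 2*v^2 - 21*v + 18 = (v - 3)*(v - 1)*(v + 6)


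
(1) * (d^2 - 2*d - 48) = d^2 - 2*d - 48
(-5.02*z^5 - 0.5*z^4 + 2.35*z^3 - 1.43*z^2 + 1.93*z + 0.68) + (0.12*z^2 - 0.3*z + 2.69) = -5.02*z^5 - 0.5*z^4 + 2.35*z^3 - 1.31*z^2 + 1.63*z + 3.37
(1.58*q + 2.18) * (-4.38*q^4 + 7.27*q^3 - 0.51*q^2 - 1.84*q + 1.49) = -6.9204*q^5 + 1.9382*q^4 + 15.0428*q^3 - 4.019*q^2 - 1.657*q + 3.2482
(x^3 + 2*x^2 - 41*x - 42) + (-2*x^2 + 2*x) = x^3 - 39*x - 42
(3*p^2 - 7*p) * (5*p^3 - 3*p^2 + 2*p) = 15*p^5 - 44*p^4 + 27*p^3 - 14*p^2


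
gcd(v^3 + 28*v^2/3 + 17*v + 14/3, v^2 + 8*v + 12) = v + 2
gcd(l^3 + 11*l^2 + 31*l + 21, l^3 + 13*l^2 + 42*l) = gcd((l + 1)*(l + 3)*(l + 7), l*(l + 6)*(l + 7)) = l + 7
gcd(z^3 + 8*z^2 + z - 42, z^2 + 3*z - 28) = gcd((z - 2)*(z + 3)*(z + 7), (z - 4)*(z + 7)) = z + 7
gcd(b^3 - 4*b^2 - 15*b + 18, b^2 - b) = b - 1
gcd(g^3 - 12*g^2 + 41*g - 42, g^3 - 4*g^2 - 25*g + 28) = g - 7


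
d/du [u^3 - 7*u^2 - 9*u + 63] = 3*u^2 - 14*u - 9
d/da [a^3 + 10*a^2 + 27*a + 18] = 3*a^2 + 20*a + 27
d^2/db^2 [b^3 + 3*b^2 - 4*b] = 6*b + 6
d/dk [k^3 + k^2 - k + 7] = 3*k^2 + 2*k - 1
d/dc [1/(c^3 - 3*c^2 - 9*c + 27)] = 3*(-c^2 + 2*c + 3)/(c^3 - 3*c^2 - 9*c + 27)^2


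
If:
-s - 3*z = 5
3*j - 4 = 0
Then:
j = 4/3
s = -3*z - 5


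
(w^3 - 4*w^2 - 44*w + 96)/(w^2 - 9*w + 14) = (w^2 - 2*w - 48)/(w - 7)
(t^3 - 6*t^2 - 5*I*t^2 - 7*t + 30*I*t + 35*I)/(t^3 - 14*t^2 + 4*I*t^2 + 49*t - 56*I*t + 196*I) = (t^2 + t*(1 - 5*I) - 5*I)/(t^2 + t*(-7 + 4*I) - 28*I)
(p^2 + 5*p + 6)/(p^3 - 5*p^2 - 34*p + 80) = (p^2 + 5*p + 6)/(p^3 - 5*p^2 - 34*p + 80)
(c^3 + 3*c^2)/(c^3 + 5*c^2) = (c + 3)/(c + 5)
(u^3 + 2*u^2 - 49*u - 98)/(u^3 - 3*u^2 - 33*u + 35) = (u^2 + 9*u + 14)/(u^2 + 4*u - 5)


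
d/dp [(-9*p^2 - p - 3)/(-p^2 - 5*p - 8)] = (44*p^2 + 138*p - 7)/(p^4 + 10*p^3 + 41*p^2 + 80*p + 64)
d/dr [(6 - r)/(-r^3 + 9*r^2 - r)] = (r*(r^2 - 9*r + 1) - (r - 6)*(3*r^2 - 18*r + 1))/(r^2*(r^2 - 9*r + 1)^2)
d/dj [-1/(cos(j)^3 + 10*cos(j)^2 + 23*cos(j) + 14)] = (3*sin(j)^2 - 20*cos(j) - 26)*sin(j)/(cos(j)^3 + 10*cos(j)^2 + 23*cos(j) + 14)^2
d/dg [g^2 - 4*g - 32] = 2*g - 4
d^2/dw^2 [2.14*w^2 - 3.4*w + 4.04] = 4.28000000000000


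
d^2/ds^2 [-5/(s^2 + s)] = 10*(s*(s + 1) - (2*s + 1)^2)/(s^3*(s + 1)^3)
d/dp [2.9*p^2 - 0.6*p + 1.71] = 5.8*p - 0.6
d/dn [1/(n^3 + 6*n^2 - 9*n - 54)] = 3*(-n^2 - 4*n + 3)/(n^3 + 6*n^2 - 9*n - 54)^2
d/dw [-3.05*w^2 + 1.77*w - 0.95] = 1.77 - 6.1*w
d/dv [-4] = 0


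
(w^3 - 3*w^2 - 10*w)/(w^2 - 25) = w*(w + 2)/(w + 5)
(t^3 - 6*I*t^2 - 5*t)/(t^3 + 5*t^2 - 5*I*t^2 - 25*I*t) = (t - I)/(t + 5)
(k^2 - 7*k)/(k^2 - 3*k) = (k - 7)/(k - 3)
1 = 1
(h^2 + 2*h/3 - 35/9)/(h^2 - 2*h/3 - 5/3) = (h + 7/3)/(h + 1)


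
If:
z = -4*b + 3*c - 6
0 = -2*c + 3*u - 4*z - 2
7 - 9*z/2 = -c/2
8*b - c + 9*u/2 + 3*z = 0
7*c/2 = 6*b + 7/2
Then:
No Solution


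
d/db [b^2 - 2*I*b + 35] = 2*b - 2*I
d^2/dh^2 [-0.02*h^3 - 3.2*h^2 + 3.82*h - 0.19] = -0.12*h - 6.4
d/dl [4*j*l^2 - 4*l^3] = 4*l*(2*j - 3*l)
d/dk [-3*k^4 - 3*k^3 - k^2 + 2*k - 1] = -12*k^3 - 9*k^2 - 2*k + 2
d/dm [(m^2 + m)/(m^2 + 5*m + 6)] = 2*(2*m^2 + 6*m + 3)/(m^4 + 10*m^3 + 37*m^2 + 60*m + 36)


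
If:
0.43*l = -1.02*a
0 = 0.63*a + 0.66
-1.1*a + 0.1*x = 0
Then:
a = -1.05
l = 2.49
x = -11.52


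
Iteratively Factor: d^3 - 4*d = (d + 2)*(d^2 - 2*d) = (d - 2)*(d + 2)*(d)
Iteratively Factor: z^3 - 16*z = (z + 4)*(z^2 - 4*z) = z*(z + 4)*(z - 4)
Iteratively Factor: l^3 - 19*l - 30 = (l - 5)*(l^2 + 5*l + 6) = (l - 5)*(l + 2)*(l + 3)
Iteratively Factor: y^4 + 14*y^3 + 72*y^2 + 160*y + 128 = (y + 4)*(y^3 + 10*y^2 + 32*y + 32) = (y + 4)^2*(y^2 + 6*y + 8) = (y + 4)^3*(y + 2)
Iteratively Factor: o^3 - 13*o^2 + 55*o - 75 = (o - 5)*(o^2 - 8*o + 15) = (o - 5)^2*(o - 3)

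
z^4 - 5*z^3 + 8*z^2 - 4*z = z*(z - 2)^2*(z - 1)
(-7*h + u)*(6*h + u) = -42*h^2 - h*u + u^2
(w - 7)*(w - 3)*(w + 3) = w^3 - 7*w^2 - 9*w + 63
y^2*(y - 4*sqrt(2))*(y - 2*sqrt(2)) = y^4 - 6*sqrt(2)*y^3 + 16*y^2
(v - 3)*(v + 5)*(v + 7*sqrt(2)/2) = v^3 + 2*v^2 + 7*sqrt(2)*v^2/2 - 15*v + 7*sqrt(2)*v - 105*sqrt(2)/2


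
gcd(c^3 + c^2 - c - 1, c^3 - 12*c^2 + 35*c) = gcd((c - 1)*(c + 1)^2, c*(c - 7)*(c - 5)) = 1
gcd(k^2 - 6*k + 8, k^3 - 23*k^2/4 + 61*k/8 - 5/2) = k - 4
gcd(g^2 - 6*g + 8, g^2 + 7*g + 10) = 1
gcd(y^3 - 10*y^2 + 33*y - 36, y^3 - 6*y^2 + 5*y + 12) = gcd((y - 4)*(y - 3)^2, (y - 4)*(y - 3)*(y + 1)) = y^2 - 7*y + 12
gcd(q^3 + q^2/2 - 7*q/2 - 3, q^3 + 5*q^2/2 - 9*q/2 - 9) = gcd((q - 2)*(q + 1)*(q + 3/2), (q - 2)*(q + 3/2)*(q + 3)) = q^2 - q/2 - 3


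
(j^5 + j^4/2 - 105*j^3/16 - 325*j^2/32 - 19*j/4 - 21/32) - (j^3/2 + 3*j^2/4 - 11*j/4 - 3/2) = j^5 + j^4/2 - 113*j^3/16 - 349*j^2/32 - 2*j + 27/32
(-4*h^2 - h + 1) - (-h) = 1 - 4*h^2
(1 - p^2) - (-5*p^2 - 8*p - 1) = 4*p^2 + 8*p + 2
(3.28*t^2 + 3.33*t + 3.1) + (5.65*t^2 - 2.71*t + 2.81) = 8.93*t^2 + 0.62*t + 5.91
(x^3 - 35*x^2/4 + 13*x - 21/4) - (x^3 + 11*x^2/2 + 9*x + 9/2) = -57*x^2/4 + 4*x - 39/4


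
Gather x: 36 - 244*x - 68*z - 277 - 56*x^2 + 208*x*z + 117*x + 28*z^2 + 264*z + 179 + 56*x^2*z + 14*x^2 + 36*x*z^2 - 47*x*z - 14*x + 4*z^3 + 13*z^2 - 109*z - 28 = x^2*(56*z - 42) + x*(36*z^2 + 161*z - 141) + 4*z^3 + 41*z^2 + 87*z - 90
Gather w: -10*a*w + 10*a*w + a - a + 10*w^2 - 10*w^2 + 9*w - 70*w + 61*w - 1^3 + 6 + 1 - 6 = 0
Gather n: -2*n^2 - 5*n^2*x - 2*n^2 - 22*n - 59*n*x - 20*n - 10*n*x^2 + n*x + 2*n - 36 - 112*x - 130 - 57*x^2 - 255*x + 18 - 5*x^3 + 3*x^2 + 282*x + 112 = n^2*(-5*x - 4) + n*(-10*x^2 - 58*x - 40) - 5*x^3 - 54*x^2 - 85*x - 36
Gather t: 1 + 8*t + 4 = 8*t + 5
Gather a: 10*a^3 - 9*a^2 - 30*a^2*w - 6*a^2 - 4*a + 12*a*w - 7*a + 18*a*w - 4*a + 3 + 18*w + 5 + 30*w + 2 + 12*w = 10*a^3 + a^2*(-30*w - 15) + a*(30*w - 15) + 60*w + 10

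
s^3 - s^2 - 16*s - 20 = (s - 5)*(s + 2)^2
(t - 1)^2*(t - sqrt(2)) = t^3 - 2*t^2 - sqrt(2)*t^2 + t + 2*sqrt(2)*t - sqrt(2)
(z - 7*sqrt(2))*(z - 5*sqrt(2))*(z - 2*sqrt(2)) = z^3 - 14*sqrt(2)*z^2 + 118*z - 140*sqrt(2)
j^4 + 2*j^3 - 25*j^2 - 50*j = j*(j - 5)*(j + 2)*(j + 5)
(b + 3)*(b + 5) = b^2 + 8*b + 15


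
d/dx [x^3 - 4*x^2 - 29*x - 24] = 3*x^2 - 8*x - 29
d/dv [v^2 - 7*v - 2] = 2*v - 7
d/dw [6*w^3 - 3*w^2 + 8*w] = 18*w^2 - 6*w + 8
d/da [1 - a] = -1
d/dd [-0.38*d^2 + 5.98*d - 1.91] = 5.98 - 0.76*d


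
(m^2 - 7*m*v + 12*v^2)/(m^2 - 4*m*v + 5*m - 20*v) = (m - 3*v)/(m + 5)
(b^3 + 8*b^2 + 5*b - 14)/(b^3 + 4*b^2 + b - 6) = (b + 7)/(b + 3)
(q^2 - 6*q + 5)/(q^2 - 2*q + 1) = (q - 5)/(q - 1)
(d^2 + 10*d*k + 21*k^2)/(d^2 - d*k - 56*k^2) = (d + 3*k)/(d - 8*k)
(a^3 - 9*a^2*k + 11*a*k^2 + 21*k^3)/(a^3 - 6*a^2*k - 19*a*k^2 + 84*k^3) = (a + k)/(a + 4*k)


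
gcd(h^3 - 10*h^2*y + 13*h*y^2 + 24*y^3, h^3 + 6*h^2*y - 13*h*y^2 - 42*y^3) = -h + 3*y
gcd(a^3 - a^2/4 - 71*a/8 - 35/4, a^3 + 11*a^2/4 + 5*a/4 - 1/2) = a + 2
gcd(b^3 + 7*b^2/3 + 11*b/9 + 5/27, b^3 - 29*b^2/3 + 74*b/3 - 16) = 1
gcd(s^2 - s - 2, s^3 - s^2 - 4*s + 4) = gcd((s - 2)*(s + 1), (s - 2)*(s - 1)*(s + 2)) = s - 2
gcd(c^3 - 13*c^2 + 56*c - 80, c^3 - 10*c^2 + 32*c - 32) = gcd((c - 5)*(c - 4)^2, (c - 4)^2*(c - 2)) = c^2 - 8*c + 16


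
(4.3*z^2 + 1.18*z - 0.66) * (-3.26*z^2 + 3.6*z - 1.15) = -14.018*z^4 + 11.6332*z^3 + 1.4546*z^2 - 3.733*z + 0.759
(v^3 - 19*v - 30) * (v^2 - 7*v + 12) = v^5 - 7*v^4 - 7*v^3 + 103*v^2 - 18*v - 360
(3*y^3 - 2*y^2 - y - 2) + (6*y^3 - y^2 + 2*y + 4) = 9*y^3 - 3*y^2 + y + 2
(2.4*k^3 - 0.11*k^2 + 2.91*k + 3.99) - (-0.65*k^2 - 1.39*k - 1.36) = 2.4*k^3 + 0.54*k^2 + 4.3*k + 5.35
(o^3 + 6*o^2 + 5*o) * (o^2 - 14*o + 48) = o^5 - 8*o^4 - 31*o^3 + 218*o^2 + 240*o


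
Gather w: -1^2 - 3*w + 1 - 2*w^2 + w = -2*w^2 - 2*w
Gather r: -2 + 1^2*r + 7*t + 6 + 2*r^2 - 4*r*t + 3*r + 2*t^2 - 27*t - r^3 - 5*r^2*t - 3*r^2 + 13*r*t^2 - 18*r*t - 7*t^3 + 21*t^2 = -r^3 + r^2*(-5*t - 1) + r*(13*t^2 - 22*t + 4) - 7*t^3 + 23*t^2 - 20*t + 4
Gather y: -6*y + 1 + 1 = 2 - 6*y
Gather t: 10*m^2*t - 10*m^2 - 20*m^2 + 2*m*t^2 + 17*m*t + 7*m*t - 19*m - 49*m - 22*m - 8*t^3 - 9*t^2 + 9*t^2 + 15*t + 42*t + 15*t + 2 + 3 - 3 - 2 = -30*m^2 + 2*m*t^2 - 90*m - 8*t^3 + t*(10*m^2 + 24*m + 72)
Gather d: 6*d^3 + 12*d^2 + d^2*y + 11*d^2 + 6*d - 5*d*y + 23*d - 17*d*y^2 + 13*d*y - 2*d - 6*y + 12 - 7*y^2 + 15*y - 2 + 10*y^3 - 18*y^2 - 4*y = 6*d^3 + d^2*(y + 23) + d*(-17*y^2 + 8*y + 27) + 10*y^3 - 25*y^2 + 5*y + 10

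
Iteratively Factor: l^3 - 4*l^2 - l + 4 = (l - 1)*(l^2 - 3*l - 4) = (l - 1)*(l + 1)*(l - 4)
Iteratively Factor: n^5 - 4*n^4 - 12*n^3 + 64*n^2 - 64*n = (n - 2)*(n^4 - 2*n^3 - 16*n^2 + 32*n) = n*(n - 2)*(n^3 - 2*n^2 - 16*n + 32) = n*(n - 2)*(n + 4)*(n^2 - 6*n + 8) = n*(n - 4)*(n - 2)*(n + 4)*(n - 2)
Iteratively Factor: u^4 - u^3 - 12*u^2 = (u)*(u^3 - u^2 - 12*u) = u^2*(u^2 - u - 12) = u^2*(u - 4)*(u + 3)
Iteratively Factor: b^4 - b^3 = (b)*(b^3 - b^2) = b^2*(b^2 - b) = b^3*(b - 1)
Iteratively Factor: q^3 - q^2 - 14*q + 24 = (q - 2)*(q^2 + q - 12) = (q - 2)*(q + 4)*(q - 3)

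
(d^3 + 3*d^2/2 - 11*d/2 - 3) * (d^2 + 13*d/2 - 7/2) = d^5 + 8*d^4 + 3*d^3/4 - 44*d^2 - d/4 + 21/2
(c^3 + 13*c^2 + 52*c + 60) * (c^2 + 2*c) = c^5 + 15*c^4 + 78*c^3 + 164*c^2 + 120*c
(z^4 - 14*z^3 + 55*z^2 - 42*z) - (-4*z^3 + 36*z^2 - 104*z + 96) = z^4 - 10*z^3 + 19*z^2 + 62*z - 96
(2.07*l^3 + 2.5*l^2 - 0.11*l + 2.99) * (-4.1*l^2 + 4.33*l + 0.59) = -8.487*l^5 - 1.2869*l^4 + 12.4973*l^3 - 11.2603*l^2 + 12.8818*l + 1.7641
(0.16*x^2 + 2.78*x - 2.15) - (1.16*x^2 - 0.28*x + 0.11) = -1.0*x^2 + 3.06*x - 2.26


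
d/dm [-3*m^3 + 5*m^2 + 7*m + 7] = -9*m^2 + 10*m + 7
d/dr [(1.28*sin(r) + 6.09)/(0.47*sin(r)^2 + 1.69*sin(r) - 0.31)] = (-5.7246*sin(r) + 0.3008*cos(2*r) - 10.9897)*cos(r)/(0.47*sin(r)^2 + 1.69*sin(r) - 0.31)^2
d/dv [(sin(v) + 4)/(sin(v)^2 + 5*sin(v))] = (-8*sin(v) + cos(v)^2 - 21)*cos(v)/((sin(v) + 5)^2*sin(v)^2)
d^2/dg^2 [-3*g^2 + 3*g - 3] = -6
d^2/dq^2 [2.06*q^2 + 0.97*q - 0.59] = 4.12000000000000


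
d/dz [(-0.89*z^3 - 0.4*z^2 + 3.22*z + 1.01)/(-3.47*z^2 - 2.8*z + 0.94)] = (3.0883*z^4 + 4.984*z^3 + 9.7836*z^2 + 6.2574*z + 5.8548)/(12.0409*z^4 + 19.432*z^3 + 1.3164*z^2 - 5.264*z + 0.8836)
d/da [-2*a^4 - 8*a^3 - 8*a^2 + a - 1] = -8*a^3 - 24*a^2 - 16*a + 1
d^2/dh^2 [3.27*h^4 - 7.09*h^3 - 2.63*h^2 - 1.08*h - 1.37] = 39.24*h^2 - 42.54*h - 5.26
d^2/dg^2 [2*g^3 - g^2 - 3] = 12*g - 2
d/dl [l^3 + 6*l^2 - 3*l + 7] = 3*l^2 + 12*l - 3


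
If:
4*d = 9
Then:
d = 9/4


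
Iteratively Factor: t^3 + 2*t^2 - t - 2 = (t + 2)*(t^2 - 1) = (t + 1)*(t + 2)*(t - 1)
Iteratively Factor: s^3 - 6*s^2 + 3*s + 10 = (s - 5)*(s^2 - s - 2) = (s - 5)*(s - 2)*(s + 1)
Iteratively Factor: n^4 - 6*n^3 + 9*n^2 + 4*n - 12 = (n - 3)*(n^3 - 3*n^2 + 4) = (n - 3)*(n + 1)*(n^2 - 4*n + 4) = (n - 3)*(n - 2)*(n + 1)*(n - 2)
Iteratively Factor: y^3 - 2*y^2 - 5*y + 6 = (y - 1)*(y^2 - y - 6) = (y - 1)*(y + 2)*(y - 3)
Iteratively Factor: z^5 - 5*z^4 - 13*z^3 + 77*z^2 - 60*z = (z)*(z^4 - 5*z^3 - 13*z^2 + 77*z - 60) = z*(z - 3)*(z^3 - 2*z^2 - 19*z + 20) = z*(z - 3)*(z - 1)*(z^2 - z - 20) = z*(z - 5)*(z - 3)*(z - 1)*(z + 4)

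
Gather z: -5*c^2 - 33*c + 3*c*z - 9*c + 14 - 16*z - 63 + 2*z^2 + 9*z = -5*c^2 - 42*c + 2*z^2 + z*(3*c - 7) - 49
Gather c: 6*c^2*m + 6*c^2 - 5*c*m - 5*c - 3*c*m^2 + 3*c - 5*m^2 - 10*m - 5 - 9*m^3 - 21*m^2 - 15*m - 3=c^2*(6*m + 6) + c*(-3*m^2 - 5*m - 2) - 9*m^3 - 26*m^2 - 25*m - 8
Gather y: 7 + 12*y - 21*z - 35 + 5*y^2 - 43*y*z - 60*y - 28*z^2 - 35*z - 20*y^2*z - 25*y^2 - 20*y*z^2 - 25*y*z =y^2*(-20*z - 20) + y*(-20*z^2 - 68*z - 48) - 28*z^2 - 56*z - 28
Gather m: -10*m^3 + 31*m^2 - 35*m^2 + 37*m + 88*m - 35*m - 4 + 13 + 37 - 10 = -10*m^3 - 4*m^2 + 90*m + 36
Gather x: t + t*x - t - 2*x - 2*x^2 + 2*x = t*x - 2*x^2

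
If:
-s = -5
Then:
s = 5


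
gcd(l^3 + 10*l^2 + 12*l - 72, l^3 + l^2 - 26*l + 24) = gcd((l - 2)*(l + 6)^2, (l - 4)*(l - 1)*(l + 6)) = l + 6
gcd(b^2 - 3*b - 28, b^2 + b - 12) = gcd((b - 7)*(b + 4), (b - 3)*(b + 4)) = b + 4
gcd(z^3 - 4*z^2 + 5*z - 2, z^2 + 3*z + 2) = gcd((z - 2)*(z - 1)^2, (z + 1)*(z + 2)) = 1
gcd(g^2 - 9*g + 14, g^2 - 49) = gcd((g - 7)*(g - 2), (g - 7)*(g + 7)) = g - 7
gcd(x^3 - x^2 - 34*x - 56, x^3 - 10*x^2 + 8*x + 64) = x + 2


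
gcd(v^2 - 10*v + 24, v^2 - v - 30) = v - 6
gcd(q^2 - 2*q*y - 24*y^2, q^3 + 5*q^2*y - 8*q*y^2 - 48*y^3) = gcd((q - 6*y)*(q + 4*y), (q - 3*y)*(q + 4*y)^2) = q + 4*y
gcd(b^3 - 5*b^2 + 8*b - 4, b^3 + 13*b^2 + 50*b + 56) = 1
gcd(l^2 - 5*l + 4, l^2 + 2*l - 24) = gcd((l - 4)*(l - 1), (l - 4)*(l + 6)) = l - 4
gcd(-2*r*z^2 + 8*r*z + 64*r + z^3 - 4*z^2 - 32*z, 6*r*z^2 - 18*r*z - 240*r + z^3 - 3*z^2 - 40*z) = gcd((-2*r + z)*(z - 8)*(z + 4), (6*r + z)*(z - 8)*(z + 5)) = z - 8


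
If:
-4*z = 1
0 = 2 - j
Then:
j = 2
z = -1/4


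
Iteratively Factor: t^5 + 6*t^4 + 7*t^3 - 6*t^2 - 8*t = (t + 4)*(t^4 + 2*t^3 - t^2 - 2*t) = (t - 1)*(t + 4)*(t^3 + 3*t^2 + 2*t) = (t - 1)*(t + 2)*(t + 4)*(t^2 + t) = (t - 1)*(t + 1)*(t + 2)*(t + 4)*(t)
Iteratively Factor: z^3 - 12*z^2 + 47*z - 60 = (z - 5)*(z^2 - 7*z + 12) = (z - 5)*(z - 3)*(z - 4)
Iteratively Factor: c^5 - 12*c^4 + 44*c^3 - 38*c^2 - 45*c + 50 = (c - 5)*(c^4 - 7*c^3 + 9*c^2 + 7*c - 10) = (c - 5)^2*(c^3 - 2*c^2 - c + 2) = (c - 5)^2*(c + 1)*(c^2 - 3*c + 2) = (c - 5)^2*(c - 1)*(c + 1)*(c - 2)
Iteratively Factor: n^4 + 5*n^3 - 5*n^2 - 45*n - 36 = (n + 1)*(n^3 + 4*n^2 - 9*n - 36) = (n - 3)*(n + 1)*(n^2 + 7*n + 12) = (n - 3)*(n + 1)*(n + 3)*(n + 4)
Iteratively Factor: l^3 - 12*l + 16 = (l + 4)*(l^2 - 4*l + 4) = (l - 2)*(l + 4)*(l - 2)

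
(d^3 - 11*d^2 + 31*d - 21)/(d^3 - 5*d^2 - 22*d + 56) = (d^2 - 4*d + 3)/(d^2 + 2*d - 8)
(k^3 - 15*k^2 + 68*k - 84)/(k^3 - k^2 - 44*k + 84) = (k - 7)/(k + 7)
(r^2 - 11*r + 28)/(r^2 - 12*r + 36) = (r^2 - 11*r + 28)/(r^2 - 12*r + 36)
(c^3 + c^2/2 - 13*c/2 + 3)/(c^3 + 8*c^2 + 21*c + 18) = (c^2 - 5*c/2 + 1)/(c^2 + 5*c + 6)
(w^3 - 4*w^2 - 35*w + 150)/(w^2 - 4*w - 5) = (w^2 + w - 30)/(w + 1)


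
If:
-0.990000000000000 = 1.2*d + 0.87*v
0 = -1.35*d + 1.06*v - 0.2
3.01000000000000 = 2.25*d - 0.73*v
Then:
No Solution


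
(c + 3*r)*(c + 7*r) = c^2 + 10*c*r + 21*r^2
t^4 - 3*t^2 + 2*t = t*(t - 1)^2*(t + 2)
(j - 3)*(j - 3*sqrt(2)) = j^2 - 3*sqrt(2)*j - 3*j + 9*sqrt(2)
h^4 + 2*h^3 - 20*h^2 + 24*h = h*(h - 2)^2*(h + 6)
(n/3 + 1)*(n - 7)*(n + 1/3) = n^3/3 - 11*n^2/9 - 67*n/9 - 7/3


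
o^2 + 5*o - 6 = (o - 1)*(o + 6)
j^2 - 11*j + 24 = (j - 8)*(j - 3)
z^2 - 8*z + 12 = (z - 6)*(z - 2)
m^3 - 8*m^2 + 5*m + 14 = (m - 7)*(m - 2)*(m + 1)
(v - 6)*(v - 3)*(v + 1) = v^3 - 8*v^2 + 9*v + 18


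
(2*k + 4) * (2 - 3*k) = -6*k^2 - 8*k + 8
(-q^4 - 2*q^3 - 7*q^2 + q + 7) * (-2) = 2*q^4 + 4*q^3 + 14*q^2 - 2*q - 14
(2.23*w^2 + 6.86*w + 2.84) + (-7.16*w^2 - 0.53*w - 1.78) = -4.93*w^2 + 6.33*w + 1.06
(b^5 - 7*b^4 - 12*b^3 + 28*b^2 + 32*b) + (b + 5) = b^5 - 7*b^4 - 12*b^3 + 28*b^2 + 33*b + 5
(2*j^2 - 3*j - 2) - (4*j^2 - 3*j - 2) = -2*j^2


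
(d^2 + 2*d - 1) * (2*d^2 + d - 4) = 2*d^4 + 5*d^3 - 4*d^2 - 9*d + 4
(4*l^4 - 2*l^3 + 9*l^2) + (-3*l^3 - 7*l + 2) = 4*l^4 - 5*l^3 + 9*l^2 - 7*l + 2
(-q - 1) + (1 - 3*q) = -4*q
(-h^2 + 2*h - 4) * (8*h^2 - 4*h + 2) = -8*h^4 + 20*h^3 - 42*h^2 + 20*h - 8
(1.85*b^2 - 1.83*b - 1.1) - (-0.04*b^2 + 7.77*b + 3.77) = 1.89*b^2 - 9.6*b - 4.87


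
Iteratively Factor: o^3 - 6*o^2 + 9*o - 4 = (o - 1)*(o^2 - 5*o + 4) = (o - 4)*(o - 1)*(o - 1)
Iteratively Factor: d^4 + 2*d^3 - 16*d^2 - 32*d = (d + 4)*(d^3 - 2*d^2 - 8*d) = (d - 4)*(d + 4)*(d^2 + 2*d) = d*(d - 4)*(d + 4)*(d + 2)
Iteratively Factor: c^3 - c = (c + 1)*(c^2 - c) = c*(c + 1)*(c - 1)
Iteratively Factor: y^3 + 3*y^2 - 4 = (y + 2)*(y^2 + y - 2) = (y - 1)*(y + 2)*(y + 2)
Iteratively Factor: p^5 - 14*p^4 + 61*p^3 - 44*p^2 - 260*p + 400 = (p - 2)*(p^4 - 12*p^3 + 37*p^2 + 30*p - 200) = (p - 5)*(p - 2)*(p^3 - 7*p^2 + 2*p + 40) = (p - 5)*(p - 4)*(p - 2)*(p^2 - 3*p - 10) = (p - 5)^2*(p - 4)*(p - 2)*(p + 2)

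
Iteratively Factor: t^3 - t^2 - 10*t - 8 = (t - 4)*(t^2 + 3*t + 2) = (t - 4)*(t + 2)*(t + 1)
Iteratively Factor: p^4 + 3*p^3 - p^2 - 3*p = (p + 1)*(p^3 + 2*p^2 - 3*p) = (p + 1)*(p + 3)*(p^2 - p) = p*(p + 1)*(p + 3)*(p - 1)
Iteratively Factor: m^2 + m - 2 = (m + 2)*(m - 1)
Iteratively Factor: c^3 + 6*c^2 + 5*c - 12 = (c + 4)*(c^2 + 2*c - 3) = (c - 1)*(c + 4)*(c + 3)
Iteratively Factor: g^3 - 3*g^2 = (g)*(g^2 - 3*g) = g^2*(g - 3)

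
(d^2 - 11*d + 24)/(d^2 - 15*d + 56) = (d - 3)/(d - 7)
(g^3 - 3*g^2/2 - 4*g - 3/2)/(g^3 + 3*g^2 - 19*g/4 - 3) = 2*(g^2 - 2*g - 3)/(2*g^2 + 5*g - 12)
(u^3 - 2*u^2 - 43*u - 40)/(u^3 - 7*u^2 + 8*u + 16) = (u^2 - 3*u - 40)/(u^2 - 8*u + 16)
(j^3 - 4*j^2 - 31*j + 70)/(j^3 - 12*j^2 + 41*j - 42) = (j + 5)/(j - 3)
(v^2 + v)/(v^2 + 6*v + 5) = v/(v + 5)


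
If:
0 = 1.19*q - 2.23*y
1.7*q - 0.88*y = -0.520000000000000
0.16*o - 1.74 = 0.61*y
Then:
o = 10.02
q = -0.42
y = -0.23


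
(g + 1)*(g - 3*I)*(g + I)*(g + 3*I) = g^4 + g^3 + I*g^3 + 9*g^2 + I*g^2 + 9*g + 9*I*g + 9*I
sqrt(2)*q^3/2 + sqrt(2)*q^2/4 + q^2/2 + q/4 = q*(q + 1/2)*(sqrt(2)*q/2 + 1/2)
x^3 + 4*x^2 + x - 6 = (x - 1)*(x + 2)*(x + 3)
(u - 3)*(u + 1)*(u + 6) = u^3 + 4*u^2 - 15*u - 18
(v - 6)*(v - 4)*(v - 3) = v^3 - 13*v^2 + 54*v - 72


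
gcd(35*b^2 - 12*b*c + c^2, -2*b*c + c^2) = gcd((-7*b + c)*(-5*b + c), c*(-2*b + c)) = 1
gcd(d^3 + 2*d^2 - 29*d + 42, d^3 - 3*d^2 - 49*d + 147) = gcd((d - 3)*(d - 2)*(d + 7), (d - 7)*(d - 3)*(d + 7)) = d^2 + 4*d - 21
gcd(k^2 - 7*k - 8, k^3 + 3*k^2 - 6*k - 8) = k + 1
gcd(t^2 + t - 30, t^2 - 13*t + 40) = t - 5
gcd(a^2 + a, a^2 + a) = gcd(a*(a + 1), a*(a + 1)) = a^2 + a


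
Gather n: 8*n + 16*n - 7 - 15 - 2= 24*n - 24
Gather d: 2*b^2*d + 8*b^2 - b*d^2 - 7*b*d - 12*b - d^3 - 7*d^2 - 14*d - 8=8*b^2 - 12*b - d^3 + d^2*(-b - 7) + d*(2*b^2 - 7*b - 14) - 8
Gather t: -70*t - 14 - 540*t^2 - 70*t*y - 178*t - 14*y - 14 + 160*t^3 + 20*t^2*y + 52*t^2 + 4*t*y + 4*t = 160*t^3 + t^2*(20*y - 488) + t*(-66*y - 244) - 14*y - 28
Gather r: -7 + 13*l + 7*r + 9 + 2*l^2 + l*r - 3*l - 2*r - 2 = 2*l^2 + 10*l + r*(l + 5)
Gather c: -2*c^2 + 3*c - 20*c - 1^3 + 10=-2*c^2 - 17*c + 9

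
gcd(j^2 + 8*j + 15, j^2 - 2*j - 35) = j + 5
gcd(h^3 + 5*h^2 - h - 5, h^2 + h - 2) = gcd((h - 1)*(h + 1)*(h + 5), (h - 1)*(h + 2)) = h - 1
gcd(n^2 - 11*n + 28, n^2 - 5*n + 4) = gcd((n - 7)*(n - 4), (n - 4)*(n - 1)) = n - 4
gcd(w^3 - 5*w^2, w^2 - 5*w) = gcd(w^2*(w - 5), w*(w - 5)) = w^2 - 5*w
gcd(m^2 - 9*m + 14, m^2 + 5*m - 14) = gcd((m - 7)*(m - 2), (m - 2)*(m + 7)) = m - 2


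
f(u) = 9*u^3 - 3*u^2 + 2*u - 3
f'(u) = 27*u^2 - 6*u + 2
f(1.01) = 5.23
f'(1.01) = 23.48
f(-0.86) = -12.66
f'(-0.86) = 27.13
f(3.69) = 415.72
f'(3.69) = 347.49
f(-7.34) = -3738.33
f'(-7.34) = 1500.68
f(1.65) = 32.56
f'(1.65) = 65.61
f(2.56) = 133.45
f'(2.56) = 163.59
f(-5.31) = -1445.70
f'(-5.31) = 795.15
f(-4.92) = -1157.32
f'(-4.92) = 685.09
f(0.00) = -3.00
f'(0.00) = 2.00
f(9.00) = 6333.00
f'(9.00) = 2135.00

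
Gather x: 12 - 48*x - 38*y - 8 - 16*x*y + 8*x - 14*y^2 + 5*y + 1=x*(-16*y - 40) - 14*y^2 - 33*y + 5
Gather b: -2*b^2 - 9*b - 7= -2*b^2 - 9*b - 7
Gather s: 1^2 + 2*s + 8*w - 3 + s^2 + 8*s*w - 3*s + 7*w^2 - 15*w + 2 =s^2 + s*(8*w - 1) + 7*w^2 - 7*w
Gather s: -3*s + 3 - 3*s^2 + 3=-3*s^2 - 3*s + 6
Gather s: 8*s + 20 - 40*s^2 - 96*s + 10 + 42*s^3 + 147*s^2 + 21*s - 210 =42*s^3 + 107*s^2 - 67*s - 180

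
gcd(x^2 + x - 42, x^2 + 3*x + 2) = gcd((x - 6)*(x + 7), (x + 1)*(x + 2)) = 1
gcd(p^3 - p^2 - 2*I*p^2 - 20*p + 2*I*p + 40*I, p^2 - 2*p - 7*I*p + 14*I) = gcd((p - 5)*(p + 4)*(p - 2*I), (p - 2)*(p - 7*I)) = 1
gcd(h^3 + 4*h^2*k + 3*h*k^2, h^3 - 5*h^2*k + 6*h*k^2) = h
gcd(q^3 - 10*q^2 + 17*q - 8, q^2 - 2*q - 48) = q - 8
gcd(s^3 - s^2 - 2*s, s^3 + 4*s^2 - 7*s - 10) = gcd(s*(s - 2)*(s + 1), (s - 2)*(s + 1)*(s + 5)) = s^2 - s - 2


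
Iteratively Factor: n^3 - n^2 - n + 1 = (n - 1)*(n^2 - 1) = (n - 1)*(n + 1)*(n - 1)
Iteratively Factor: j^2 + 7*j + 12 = (j + 3)*(j + 4)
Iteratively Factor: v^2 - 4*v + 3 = (v - 3)*(v - 1)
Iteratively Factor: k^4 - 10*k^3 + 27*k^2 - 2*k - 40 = (k + 1)*(k^3 - 11*k^2 + 38*k - 40) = (k - 2)*(k + 1)*(k^2 - 9*k + 20) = (k - 4)*(k - 2)*(k + 1)*(k - 5)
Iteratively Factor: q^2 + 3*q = (q)*(q + 3)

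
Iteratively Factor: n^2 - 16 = (n + 4)*(n - 4)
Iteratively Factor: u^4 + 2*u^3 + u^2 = (u + 1)*(u^3 + u^2) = u*(u + 1)*(u^2 + u) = u^2*(u + 1)*(u + 1)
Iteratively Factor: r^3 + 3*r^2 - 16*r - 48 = (r + 4)*(r^2 - r - 12) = (r + 3)*(r + 4)*(r - 4)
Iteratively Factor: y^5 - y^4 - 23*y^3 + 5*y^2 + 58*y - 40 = (y + 4)*(y^4 - 5*y^3 - 3*y^2 + 17*y - 10) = (y + 2)*(y + 4)*(y^3 - 7*y^2 + 11*y - 5) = (y - 1)*(y + 2)*(y + 4)*(y^2 - 6*y + 5) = (y - 1)^2*(y + 2)*(y + 4)*(y - 5)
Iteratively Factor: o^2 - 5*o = (o - 5)*(o)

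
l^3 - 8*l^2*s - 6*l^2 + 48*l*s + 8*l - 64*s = (l - 4)*(l - 2)*(l - 8*s)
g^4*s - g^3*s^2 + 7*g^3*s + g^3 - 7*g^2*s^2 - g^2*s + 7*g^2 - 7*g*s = g*(g + 7)*(g - s)*(g*s + 1)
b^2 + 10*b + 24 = (b + 4)*(b + 6)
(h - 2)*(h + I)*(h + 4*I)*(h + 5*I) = h^4 - 2*h^3 + 10*I*h^3 - 29*h^2 - 20*I*h^2 + 58*h - 20*I*h + 40*I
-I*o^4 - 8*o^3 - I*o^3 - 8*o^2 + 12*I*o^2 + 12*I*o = o*(o - 6*I)*(o - 2*I)*(-I*o - I)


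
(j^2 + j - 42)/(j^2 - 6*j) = (j + 7)/j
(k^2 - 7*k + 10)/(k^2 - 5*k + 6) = (k - 5)/(k - 3)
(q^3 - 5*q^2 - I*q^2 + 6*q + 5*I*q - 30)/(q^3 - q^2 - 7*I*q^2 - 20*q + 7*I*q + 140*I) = (q^2 - I*q + 6)/(q^2 + q*(4 - 7*I) - 28*I)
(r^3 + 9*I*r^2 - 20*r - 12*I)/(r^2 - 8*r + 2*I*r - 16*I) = (r^2 + 7*I*r - 6)/(r - 8)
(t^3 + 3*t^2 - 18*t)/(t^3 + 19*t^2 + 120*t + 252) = t*(t - 3)/(t^2 + 13*t + 42)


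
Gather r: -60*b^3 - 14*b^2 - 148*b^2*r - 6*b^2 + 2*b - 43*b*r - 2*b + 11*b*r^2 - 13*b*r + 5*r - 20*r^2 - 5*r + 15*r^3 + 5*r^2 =-60*b^3 - 20*b^2 + 15*r^3 + r^2*(11*b - 15) + r*(-148*b^2 - 56*b)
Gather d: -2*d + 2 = 2 - 2*d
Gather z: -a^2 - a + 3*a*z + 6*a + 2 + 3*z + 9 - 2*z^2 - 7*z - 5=-a^2 + 5*a - 2*z^2 + z*(3*a - 4) + 6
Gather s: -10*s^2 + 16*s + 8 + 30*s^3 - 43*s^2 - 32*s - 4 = 30*s^3 - 53*s^2 - 16*s + 4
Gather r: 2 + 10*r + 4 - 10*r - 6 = 0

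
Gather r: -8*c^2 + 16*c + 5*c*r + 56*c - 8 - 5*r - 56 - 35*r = -8*c^2 + 72*c + r*(5*c - 40) - 64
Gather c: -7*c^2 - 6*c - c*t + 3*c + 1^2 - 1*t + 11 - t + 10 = -7*c^2 + c*(-t - 3) - 2*t + 22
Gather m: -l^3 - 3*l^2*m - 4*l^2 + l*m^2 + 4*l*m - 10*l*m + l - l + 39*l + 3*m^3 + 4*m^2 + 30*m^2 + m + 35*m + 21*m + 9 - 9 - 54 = -l^3 - 4*l^2 + 39*l + 3*m^3 + m^2*(l + 34) + m*(-3*l^2 - 6*l + 57) - 54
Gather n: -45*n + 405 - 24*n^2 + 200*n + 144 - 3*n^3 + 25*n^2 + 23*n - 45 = -3*n^3 + n^2 + 178*n + 504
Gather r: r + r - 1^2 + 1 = 2*r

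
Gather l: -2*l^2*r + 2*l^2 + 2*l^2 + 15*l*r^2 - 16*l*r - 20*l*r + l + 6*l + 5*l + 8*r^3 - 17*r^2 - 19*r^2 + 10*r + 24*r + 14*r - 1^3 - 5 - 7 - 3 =l^2*(4 - 2*r) + l*(15*r^2 - 36*r + 12) + 8*r^3 - 36*r^2 + 48*r - 16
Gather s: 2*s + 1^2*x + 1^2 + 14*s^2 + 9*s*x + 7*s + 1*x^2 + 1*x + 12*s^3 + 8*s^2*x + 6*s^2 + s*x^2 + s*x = 12*s^3 + s^2*(8*x + 20) + s*(x^2 + 10*x + 9) + x^2 + 2*x + 1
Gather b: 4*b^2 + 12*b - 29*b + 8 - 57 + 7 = 4*b^2 - 17*b - 42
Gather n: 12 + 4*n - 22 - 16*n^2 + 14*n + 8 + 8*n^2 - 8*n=-8*n^2 + 10*n - 2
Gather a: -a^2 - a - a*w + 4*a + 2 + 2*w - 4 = -a^2 + a*(3 - w) + 2*w - 2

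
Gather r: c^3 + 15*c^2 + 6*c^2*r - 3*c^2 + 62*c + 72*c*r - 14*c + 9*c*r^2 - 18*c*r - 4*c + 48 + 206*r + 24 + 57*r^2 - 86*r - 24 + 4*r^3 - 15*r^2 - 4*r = c^3 + 12*c^2 + 44*c + 4*r^3 + r^2*(9*c + 42) + r*(6*c^2 + 54*c + 116) + 48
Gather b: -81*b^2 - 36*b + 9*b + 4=-81*b^2 - 27*b + 4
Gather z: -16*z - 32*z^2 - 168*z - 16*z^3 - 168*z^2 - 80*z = -16*z^3 - 200*z^2 - 264*z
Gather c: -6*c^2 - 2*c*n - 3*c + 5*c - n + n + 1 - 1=-6*c^2 + c*(2 - 2*n)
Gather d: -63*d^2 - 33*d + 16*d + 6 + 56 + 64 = -63*d^2 - 17*d + 126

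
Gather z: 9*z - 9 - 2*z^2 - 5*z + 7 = -2*z^2 + 4*z - 2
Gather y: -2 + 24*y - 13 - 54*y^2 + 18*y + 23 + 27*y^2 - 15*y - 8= -27*y^2 + 27*y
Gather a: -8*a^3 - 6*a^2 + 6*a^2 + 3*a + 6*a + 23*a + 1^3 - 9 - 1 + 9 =-8*a^3 + 32*a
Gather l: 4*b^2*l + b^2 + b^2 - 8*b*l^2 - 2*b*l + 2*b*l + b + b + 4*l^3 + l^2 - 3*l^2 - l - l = 2*b^2 + 2*b + 4*l^3 + l^2*(-8*b - 2) + l*(4*b^2 - 2)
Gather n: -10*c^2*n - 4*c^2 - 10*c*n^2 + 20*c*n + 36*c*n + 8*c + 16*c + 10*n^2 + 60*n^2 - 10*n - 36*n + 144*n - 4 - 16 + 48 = -4*c^2 + 24*c + n^2*(70 - 10*c) + n*(-10*c^2 + 56*c + 98) + 28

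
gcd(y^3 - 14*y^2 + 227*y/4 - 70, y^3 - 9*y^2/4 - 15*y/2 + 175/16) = y - 7/2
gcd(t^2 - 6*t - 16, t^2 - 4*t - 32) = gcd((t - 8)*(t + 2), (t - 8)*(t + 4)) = t - 8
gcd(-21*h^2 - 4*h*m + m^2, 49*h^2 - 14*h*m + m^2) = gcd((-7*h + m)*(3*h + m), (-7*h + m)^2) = 7*h - m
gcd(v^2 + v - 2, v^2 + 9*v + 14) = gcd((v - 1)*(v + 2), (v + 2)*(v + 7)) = v + 2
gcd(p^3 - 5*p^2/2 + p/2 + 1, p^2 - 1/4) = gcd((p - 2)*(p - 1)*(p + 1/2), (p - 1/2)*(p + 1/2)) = p + 1/2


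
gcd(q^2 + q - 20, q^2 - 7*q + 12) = q - 4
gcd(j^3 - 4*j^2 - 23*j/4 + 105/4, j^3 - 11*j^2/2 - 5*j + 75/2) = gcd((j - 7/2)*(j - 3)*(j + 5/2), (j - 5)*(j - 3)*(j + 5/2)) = j^2 - j/2 - 15/2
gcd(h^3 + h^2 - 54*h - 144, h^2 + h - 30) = h + 6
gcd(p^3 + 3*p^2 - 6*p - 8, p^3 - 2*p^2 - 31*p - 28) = p^2 + 5*p + 4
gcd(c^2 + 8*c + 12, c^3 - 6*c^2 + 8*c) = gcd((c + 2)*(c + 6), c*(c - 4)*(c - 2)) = 1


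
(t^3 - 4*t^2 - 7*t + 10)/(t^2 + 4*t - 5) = (t^2 - 3*t - 10)/(t + 5)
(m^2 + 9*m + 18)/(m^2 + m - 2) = (m^2 + 9*m + 18)/(m^2 + m - 2)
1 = 1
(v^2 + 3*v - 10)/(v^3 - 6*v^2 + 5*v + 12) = (v^2 + 3*v - 10)/(v^3 - 6*v^2 + 5*v + 12)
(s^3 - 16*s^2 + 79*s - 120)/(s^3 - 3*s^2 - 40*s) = (s^2 - 8*s + 15)/(s*(s + 5))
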